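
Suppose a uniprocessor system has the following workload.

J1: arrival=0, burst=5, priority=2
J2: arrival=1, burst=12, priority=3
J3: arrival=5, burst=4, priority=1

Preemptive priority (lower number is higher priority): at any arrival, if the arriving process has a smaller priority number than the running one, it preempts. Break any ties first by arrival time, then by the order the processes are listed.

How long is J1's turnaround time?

5

Timeline: | J1 0-5 | J3 5-9 | J2 9-21 |
Completion: J1=5  J2=21  J3=9
Turnaround (C−A): J1=5  J2=20  J3=4
Turnaround(J1) = completion − arrival = 5 − 0 = 5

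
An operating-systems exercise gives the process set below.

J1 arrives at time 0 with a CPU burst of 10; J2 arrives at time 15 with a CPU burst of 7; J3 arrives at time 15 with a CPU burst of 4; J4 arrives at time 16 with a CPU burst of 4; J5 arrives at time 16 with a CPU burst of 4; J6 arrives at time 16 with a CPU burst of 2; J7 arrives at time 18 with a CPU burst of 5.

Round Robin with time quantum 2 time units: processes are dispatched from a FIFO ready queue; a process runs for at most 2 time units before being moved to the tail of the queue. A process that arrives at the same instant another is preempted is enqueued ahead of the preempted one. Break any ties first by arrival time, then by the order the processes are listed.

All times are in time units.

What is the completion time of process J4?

33

Timeline: | J1 0-10 | idle 10-15 | J2 15-17 | J3 17-19 | J4 19-21 | J5 21-23 | J6 23-25 | J2 25-27 | J7 27-29 | J3 29-31 | J4 31-33 | J5 33-35 | J2 35-37 | J7 37-39 | J2 39-40 | J7 40-41 |
Completion: J1=10  J2=40  J3=31  J4=33  J5=35  J6=25  J7=41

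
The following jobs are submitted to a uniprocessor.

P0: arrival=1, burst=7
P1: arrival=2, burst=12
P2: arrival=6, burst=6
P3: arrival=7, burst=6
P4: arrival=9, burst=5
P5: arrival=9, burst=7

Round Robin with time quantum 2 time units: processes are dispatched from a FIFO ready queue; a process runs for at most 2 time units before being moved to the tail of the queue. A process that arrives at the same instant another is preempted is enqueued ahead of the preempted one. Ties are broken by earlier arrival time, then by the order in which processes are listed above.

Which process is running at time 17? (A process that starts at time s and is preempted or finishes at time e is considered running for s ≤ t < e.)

P5

Schedule: | idle 0-1 | P0 1-3 | P1 3-5 | P0 5-7 | P1 7-9 | P2 9-11 | P3 11-13 | P0 13-15 | P4 15-17 | P5 17-19 | P1 19-21 | P2 21-23 | P3 23-25 | P0 25-26 | P4 26-28 | P5 28-30 | P1 30-32 | P2 32-34 | P3 34-36 | P4 36-37 | P5 37-39 | P1 39-41 | P5 41-42 | P1 42-44 |
Completion: P0=26  P1=44  P2=34  P3=36  P4=37  P5=42
Turnaround (C−A): P0=25  P1=42  P2=28  P3=29  P4=28  P5=33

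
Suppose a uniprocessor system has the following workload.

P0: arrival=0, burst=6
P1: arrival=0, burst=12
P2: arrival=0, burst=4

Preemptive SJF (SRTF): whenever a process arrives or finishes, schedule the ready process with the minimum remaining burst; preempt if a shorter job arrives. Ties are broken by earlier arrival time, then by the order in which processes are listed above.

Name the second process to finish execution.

P0

Schedule: | P2 0-4 | P0 4-10 | P1 10-22 |
Completion: P0=10  P1=22  P2=4
Finish order: P2 → P0 → P1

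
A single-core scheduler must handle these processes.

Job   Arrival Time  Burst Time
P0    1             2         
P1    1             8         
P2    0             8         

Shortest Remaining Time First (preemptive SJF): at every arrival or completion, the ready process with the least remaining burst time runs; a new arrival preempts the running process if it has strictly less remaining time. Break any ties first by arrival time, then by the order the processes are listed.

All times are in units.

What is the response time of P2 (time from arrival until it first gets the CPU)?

0

Gantt: | P2 0-1 | P0 1-3 | P2 3-10 | P1 10-18 |
Completion: P0=3  P1=18  P2=10
Turnaround (C−A): P0=2  P1=17  P2=10
Response(P2) = first start − arrival = 0 − 0 = 0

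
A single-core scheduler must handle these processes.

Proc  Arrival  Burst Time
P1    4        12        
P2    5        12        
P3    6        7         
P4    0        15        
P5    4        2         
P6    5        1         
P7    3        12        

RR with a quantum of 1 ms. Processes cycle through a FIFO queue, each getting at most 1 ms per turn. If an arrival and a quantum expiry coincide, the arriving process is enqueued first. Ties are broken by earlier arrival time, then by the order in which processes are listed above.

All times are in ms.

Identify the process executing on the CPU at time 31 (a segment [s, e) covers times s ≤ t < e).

P4

Gantt: | P4 0-3 | P7 3-4 | P4 4-5 | P1 5-6 | P5 6-7 | P7 7-8 | P2 8-9 | P6 9-10 | P4 10-11 | P3 11-12 | P1 12-13 | P5 13-14 | P7 14-15 | P2 15-16 | P4 16-17 | P3 17-18 | P1 18-19 | P7 19-20 | P2 20-21 | P4 21-22 | P3 22-23 | P1 23-24 | P7 24-25 | P2 25-26 | P4 26-27 | P3 27-28 | P1 28-29 | P7 29-30 | P2 30-31 | P4 31-32 | P3 32-33 | P1 33-34 | P7 34-35 | P2 35-36 | P4 36-37 | P3 37-38 | P1 38-39 | P7 39-40 | P2 40-41 | P4 41-42 | P3 42-43 | P1 43-44 | P7 44-45 | P2 45-46 | P4 46-47 | P1 47-48 | P7 48-49 | P2 49-50 | P4 50-51 | P1 51-52 | P7 52-53 | P2 53-54 | P4 54-55 | P1 55-56 | P7 56-57 | P2 57-58 | P4 58-59 | P1 59-60 | P2 60-61 |
Completion: P1=60  P2=61  P3=43  P4=59  P5=14  P6=10  P7=57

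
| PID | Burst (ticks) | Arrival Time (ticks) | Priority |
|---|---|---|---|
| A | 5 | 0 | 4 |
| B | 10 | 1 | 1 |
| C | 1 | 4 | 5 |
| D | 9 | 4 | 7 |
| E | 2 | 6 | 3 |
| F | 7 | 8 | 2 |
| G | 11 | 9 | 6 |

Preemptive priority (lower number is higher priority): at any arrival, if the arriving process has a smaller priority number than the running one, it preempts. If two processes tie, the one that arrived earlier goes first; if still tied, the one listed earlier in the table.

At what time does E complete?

20

Gantt: | A 0-1 | B 1-11 | F 11-18 | E 18-20 | A 20-24 | C 24-25 | G 25-36 | D 36-45 |
Completion: A=24  B=11  C=25  D=45  E=20  F=18  G=36
Turnaround (C−A): A=24  B=10  C=21  D=41  E=14  F=10  G=27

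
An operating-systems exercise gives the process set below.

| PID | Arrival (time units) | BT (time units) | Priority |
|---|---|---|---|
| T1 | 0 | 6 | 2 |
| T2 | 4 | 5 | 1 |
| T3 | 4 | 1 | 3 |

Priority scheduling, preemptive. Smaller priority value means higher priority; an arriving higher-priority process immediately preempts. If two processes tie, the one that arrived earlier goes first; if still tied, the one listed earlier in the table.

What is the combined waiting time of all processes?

12

Schedule: | T1 0-4 | T2 4-9 | T1 9-11 | T3 11-12 |
Completion: T1=11  T2=9  T3=12
Turnaround (C−A): T1=11  T2=5  T3=8
Waiting = turnaround − burst: T1=5, T2=0, T3=7
Total waiting = 5 + 0 + 7 = 12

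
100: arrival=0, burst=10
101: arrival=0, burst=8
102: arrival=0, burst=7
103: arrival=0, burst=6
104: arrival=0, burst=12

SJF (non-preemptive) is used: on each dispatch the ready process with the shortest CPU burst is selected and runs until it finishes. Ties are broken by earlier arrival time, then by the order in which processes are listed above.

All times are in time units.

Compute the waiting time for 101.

Gantt: | 103 0-6 | 102 6-13 | 101 13-21 | 100 21-31 | 104 31-43 |
Completion: 100=31  101=21  102=13  103=6  104=43
Waiting(101) = turnaround − burst = 21 − 8 = 13

13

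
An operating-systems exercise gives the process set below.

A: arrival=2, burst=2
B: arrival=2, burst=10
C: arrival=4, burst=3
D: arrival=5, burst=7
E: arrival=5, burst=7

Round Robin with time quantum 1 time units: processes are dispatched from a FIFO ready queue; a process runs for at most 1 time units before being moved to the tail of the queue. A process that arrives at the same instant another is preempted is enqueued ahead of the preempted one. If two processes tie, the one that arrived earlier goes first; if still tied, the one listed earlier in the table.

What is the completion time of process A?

Gantt: | idle 0-2 | A 2-3 | B 3-4 | A 4-5 | C 5-6 | B 6-7 | D 7-8 | E 8-9 | C 9-10 | B 10-11 | D 11-12 | E 12-13 | C 13-14 | B 14-15 | D 15-16 | E 16-17 | B 17-18 | D 18-19 | E 19-20 | B 20-21 | D 21-22 | E 22-23 | B 23-24 | D 24-25 | E 25-26 | B 26-27 | D 27-28 | E 28-29 | B 29-31 |
Completion: A=5  B=31  C=14  D=28  E=29

5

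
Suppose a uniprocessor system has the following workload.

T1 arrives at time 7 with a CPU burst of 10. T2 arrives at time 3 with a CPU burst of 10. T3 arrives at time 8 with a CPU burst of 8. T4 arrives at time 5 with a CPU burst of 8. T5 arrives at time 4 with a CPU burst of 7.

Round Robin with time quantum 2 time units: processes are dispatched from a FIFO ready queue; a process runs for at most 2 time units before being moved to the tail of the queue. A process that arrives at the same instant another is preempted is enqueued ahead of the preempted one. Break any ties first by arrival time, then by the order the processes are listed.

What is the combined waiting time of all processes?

132

Timeline: | idle 0-3 | T2 3-5 | T5 5-7 | T4 7-9 | T2 9-11 | T1 11-13 | T5 13-15 | T3 15-17 | T4 17-19 | T2 19-21 | T1 21-23 | T5 23-25 | T3 25-27 | T4 27-29 | T2 29-31 | T1 31-33 | T5 33-34 | T3 34-36 | T4 36-38 | T2 38-40 | T1 40-42 | T3 42-44 | T1 44-46 |
Completion: T1=46  T2=40  T3=44  T4=38  T5=34
Waiting = turnaround − burst: T1=29, T2=27, T3=28, T4=25, T5=23
Total waiting = 29 + 27 + 28 + 25 + 23 = 132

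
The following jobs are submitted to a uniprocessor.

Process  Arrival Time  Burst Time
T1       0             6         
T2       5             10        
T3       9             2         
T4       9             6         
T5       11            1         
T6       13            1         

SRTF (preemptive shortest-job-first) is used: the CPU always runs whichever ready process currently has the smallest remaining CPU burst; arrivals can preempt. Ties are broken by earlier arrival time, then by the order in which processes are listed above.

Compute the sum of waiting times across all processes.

15

Timeline: | T1 0-6 | T2 6-9 | T3 9-11 | T5 11-12 | T4 12-13 | T6 13-14 | T4 14-19 | T2 19-26 |
Completion: T1=6  T2=26  T3=11  T4=19  T5=12  T6=14
Waiting = turnaround − burst: T1=0, T2=11, T3=0, T4=4, T5=0, T6=0
Total waiting = 0 + 11 + 0 + 4 + 0 + 0 = 15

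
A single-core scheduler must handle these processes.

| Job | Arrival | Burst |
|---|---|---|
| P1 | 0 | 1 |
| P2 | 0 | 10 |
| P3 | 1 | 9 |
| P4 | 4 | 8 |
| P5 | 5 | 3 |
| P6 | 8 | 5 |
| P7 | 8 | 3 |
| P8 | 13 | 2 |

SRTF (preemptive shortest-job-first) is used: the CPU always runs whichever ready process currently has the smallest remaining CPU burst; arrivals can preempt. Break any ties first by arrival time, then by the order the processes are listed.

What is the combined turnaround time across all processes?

109

Gantt: | P1 0-1 | P3 1-5 | P5 5-8 | P7 8-11 | P3 11-13 | P8 13-15 | P3 15-18 | P6 18-23 | P4 23-31 | P2 31-41 |
Completion: P1=1  P2=41  P3=18  P4=31  P5=8  P6=23  P7=11  P8=15
Turnaround (C−A): P1=1  P2=41  P3=17  P4=27  P5=3  P6=15  P7=3  P8=2
Turnaround = completion − arrival: P1=1, P2=41, P3=17, P4=27, P5=3, P6=15, P7=3, P8=2
Total turnaround = 1 + 41 + 17 + 27 + 3 + 15 + 3 + 2 = 109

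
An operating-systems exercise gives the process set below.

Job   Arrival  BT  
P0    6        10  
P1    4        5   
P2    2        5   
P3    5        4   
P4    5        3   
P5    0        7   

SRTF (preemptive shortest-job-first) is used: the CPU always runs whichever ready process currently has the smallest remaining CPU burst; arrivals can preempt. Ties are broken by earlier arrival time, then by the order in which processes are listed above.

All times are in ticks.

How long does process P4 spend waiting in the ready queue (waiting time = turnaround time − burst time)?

2

Gantt: | P5 0-7 | P4 7-10 | P3 10-14 | P2 14-19 | P1 19-24 | P0 24-34 |
Completion: P0=34  P1=24  P2=19  P3=14  P4=10  P5=7
Turnaround (C−A): P0=28  P1=20  P2=17  P3=9  P4=5  P5=7
Waiting(P4) = turnaround − burst = 5 − 3 = 2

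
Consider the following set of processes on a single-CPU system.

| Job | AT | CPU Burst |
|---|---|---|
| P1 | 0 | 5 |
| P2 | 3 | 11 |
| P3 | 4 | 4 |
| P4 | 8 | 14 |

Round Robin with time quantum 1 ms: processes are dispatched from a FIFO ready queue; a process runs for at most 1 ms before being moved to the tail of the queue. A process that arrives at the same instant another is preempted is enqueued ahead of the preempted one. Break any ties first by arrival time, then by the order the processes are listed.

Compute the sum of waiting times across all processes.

36

Timeline: | P1 0-3 | P2 3-4 | P1 4-5 | P3 5-6 | P2 6-7 | P1 7-8 | P3 8-9 | P2 9-10 | P4 10-11 | P3 11-12 | P2 12-13 | P4 13-14 | P3 14-15 | P2 15-16 | P4 16-17 | P2 17-18 | P4 18-19 | P2 19-20 | P4 20-21 | P2 21-22 | P4 22-23 | P2 23-24 | P4 24-25 | P2 25-26 | P4 26-27 | P2 27-28 | P4 28-34 |
Completion: P1=8  P2=28  P3=15  P4=34
Turnaround (C−A): P1=8  P2=25  P3=11  P4=26
Waiting = turnaround − burst: P1=3, P2=14, P3=7, P4=12
Total waiting = 3 + 14 + 7 + 12 = 36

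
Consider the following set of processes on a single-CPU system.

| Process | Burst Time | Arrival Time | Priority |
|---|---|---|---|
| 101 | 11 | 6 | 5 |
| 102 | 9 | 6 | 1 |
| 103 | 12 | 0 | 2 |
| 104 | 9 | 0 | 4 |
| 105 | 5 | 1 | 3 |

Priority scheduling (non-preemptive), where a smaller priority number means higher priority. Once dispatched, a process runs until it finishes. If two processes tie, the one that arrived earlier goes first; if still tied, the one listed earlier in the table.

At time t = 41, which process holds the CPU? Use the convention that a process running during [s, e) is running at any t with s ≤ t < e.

101

Timeline: | 103 0-12 | 102 12-21 | 105 21-26 | 104 26-35 | 101 35-46 |
Completion: 101=46  102=21  103=12  104=35  105=26
Turnaround (C−A): 101=40  102=15  103=12  104=35  105=25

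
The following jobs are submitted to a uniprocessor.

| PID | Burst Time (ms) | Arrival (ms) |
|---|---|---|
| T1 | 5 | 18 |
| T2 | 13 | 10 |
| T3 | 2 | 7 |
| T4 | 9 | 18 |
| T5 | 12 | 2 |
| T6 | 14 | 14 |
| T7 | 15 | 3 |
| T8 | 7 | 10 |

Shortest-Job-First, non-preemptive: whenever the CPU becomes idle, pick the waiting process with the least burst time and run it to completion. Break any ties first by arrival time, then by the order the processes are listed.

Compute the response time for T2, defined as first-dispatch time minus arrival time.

27

Gantt: | idle 0-2 | T5 2-14 | T3 14-16 | T8 16-23 | T1 23-28 | T4 28-37 | T2 37-50 | T6 50-64 | T7 64-79 |
Completion: T1=28  T2=50  T3=16  T4=37  T5=14  T6=64  T7=79  T8=23
Response(T2) = first start − arrival = 37 − 10 = 27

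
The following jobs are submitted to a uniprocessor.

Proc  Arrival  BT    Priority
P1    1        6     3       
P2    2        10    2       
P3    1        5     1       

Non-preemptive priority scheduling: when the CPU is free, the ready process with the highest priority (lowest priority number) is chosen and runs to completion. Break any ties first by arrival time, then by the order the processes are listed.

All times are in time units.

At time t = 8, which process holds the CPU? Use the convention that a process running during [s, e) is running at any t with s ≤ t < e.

Gantt: | idle 0-1 | P3 1-6 | P2 6-16 | P1 16-22 |
Completion: P1=22  P2=16  P3=6
Turnaround (C−A): P1=21  P2=14  P3=5

P2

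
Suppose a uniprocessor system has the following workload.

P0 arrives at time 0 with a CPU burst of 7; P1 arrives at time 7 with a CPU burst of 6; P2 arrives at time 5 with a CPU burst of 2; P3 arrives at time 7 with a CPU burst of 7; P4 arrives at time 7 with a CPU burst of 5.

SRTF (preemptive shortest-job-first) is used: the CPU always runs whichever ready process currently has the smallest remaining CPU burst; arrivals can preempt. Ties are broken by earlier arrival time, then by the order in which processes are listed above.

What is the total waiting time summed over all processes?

Timeline: | P0 0-7 | P2 7-9 | P4 9-14 | P1 14-20 | P3 20-27 |
Completion: P0=7  P1=20  P2=9  P3=27  P4=14
Waiting = turnaround − burst: P0=0, P1=7, P2=2, P3=13, P4=2
Total waiting = 0 + 7 + 2 + 13 + 2 = 24

24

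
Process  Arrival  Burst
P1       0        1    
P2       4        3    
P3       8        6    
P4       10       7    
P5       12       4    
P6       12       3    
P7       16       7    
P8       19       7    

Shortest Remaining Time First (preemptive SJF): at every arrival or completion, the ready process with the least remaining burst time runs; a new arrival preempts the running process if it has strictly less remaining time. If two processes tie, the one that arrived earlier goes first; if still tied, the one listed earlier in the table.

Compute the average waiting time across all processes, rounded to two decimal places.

5.75

Schedule: | P1 0-1 | idle 1-4 | P2 4-7 | idle 7-8 | P3 8-14 | P6 14-17 | P5 17-21 | P4 21-28 | P7 28-35 | P8 35-42 |
Completion: P1=1  P2=7  P3=14  P4=28  P5=21  P6=17  P7=35  P8=42
Waiting times: P1=0, P2=0, P3=0, P4=11, P5=5, P6=2, P7=12, P8=16
Average waiting = (0+0+0+11+5+2+12+16) / 8 = 46/8 = 5.75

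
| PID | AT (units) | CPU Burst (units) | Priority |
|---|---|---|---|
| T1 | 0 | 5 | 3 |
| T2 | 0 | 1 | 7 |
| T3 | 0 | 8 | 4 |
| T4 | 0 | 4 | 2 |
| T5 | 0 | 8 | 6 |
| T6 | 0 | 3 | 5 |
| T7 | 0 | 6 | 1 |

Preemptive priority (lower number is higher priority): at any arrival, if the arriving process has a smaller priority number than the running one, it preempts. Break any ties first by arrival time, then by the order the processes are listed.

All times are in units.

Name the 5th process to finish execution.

Gantt: | T7 0-6 | T4 6-10 | T1 10-15 | T3 15-23 | T6 23-26 | T5 26-34 | T2 34-35 |
Completion: T1=15  T2=35  T3=23  T4=10  T5=34  T6=26  T7=6
Finish order: T7 → T4 → T1 → T3 → T6 → T5 → T2

T6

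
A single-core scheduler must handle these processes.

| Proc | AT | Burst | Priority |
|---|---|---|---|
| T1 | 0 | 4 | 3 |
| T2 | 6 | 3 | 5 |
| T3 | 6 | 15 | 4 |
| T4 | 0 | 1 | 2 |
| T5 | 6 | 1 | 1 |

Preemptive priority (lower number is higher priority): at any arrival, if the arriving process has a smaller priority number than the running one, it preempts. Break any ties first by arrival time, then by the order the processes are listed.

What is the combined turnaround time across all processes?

42

Timeline: | T4 0-1 | T1 1-5 | idle 5-6 | T5 6-7 | T3 7-22 | T2 22-25 |
Completion: T1=5  T2=25  T3=22  T4=1  T5=7
Turnaround (C−A): T1=5  T2=19  T3=16  T4=1  T5=1
Turnaround = completion − arrival: T1=5, T2=19, T3=16, T4=1, T5=1
Total turnaround = 5 + 19 + 16 + 1 + 1 = 42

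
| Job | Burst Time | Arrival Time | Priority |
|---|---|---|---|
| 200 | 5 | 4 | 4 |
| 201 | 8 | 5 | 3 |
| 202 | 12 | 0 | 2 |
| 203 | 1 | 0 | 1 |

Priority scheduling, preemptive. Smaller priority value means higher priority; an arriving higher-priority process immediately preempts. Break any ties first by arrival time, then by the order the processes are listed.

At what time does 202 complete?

Timeline: | 203 0-1 | 202 1-13 | 201 13-21 | 200 21-26 |
Completion: 200=26  201=21  202=13  203=1

13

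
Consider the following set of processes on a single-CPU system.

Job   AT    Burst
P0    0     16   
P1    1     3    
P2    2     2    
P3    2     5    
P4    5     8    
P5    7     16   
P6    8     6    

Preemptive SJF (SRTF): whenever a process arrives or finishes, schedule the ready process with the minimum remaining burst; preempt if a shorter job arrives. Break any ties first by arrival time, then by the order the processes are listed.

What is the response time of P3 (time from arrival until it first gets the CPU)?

Gantt: | P0 0-1 | P1 1-4 | P2 4-6 | P3 6-11 | P6 11-17 | P4 17-25 | P0 25-40 | P5 40-56 |
Completion: P0=40  P1=4  P2=6  P3=11  P4=25  P5=56  P6=17
Response(P3) = first start − arrival = 6 − 2 = 4

4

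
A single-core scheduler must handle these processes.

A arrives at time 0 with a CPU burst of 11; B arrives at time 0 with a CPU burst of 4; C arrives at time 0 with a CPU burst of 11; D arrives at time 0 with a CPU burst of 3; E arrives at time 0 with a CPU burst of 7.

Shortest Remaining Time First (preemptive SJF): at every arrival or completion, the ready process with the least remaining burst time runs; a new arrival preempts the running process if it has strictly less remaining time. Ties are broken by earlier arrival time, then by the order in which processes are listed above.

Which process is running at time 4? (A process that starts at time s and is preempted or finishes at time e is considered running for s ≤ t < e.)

Gantt: | D 0-3 | B 3-7 | E 7-14 | A 14-25 | C 25-36 |
Completion: A=25  B=7  C=36  D=3  E=14

B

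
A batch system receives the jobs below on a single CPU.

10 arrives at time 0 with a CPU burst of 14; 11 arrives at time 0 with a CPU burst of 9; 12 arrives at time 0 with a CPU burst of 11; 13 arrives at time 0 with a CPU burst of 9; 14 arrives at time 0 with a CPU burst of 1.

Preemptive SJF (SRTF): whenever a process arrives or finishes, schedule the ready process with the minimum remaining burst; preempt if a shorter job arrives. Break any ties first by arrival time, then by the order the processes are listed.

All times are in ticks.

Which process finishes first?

Gantt: | 14 0-1 | 11 1-10 | 13 10-19 | 12 19-30 | 10 30-44 |
Completion: 10=44  11=10  12=30  13=19  14=1
Turnaround (C−A): 10=44  11=10  12=30  13=19  14=1
Finish order: 14 → 11 → 13 → 12 → 10

14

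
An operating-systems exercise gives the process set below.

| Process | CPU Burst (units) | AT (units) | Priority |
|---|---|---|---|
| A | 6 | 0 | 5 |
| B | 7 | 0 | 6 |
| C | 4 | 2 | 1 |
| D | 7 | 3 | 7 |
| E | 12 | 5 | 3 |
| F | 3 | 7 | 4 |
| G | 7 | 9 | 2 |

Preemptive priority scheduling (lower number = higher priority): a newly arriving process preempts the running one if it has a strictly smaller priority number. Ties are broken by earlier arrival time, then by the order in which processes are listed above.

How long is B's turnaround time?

39

Timeline: | A 0-2 | C 2-6 | E 6-9 | G 9-16 | E 16-25 | F 25-28 | A 28-32 | B 32-39 | D 39-46 |
Completion: A=32  B=39  C=6  D=46  E=25  F=28  G=16
Turnaround(B) = completion − arrival = 39 − 0 = 39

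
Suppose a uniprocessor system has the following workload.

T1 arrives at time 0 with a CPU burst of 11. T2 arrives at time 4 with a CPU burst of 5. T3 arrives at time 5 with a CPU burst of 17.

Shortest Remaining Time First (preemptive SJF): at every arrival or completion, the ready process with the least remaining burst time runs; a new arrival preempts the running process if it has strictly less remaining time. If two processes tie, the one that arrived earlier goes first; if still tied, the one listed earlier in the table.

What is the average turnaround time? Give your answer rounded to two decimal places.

Schedule: | T1 0-4 | T2 4-9 | T1 9-16 | T3 16-33 |
Completion: T1=16  T2=9  T3=33
Turnaround (C−A): T1=16  T2=5  T3=28
Turnaround times: T1=16, T2=5, T3=28
Average turnaround = (16+5+28) / 3 = 49/3 = 16.33

16.33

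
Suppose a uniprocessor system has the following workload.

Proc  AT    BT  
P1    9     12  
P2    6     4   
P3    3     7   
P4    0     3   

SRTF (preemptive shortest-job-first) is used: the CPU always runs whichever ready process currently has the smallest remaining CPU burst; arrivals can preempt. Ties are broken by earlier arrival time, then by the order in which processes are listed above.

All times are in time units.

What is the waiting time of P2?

Schedule: | P4 0-3 | P3 3-10 | P2 10-14 | P1 14-26 |
Completion: P1=26  P2=14  P3=10  P4=3
Waiting(P2) = turnaround − burst = 8 − 4 = 4

4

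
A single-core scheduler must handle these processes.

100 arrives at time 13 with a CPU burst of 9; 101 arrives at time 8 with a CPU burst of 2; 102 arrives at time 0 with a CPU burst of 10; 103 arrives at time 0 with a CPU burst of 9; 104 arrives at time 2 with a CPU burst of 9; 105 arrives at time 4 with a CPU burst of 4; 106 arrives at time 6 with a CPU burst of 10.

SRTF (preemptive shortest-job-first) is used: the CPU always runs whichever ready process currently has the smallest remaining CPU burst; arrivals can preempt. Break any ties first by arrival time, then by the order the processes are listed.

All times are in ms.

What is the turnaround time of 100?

Gantt: | 103 0-4 | 105 4-8 | 101 8-10 | 103 10-15 | 104 15-24 | 100 24-33 | 102 33-43 | 106 43-53 |
Completion: 100=33  101=10  102=43  103=15  104=24  105=8  106=53
Turnaround (C−A): 100=20  101=2  102=43  103=15  104=22  105=4  106=47
Turnaround(100) = completion − arrival = 33 − 13 = 20

20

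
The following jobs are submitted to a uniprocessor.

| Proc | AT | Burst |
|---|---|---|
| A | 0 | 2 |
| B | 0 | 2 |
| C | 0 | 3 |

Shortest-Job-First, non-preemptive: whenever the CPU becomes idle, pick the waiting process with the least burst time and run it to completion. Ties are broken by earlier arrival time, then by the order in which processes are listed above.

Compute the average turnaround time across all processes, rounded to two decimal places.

Timeline: | A 0-2 | B 2-4 | C 4-7 |
Completion: A=2  B=4  C=7
Turnaround (C−A): A=2  B=4  C=7
Turnaround times: A=2, B=4, C=7
Average turnaround = (2+4+7) / 3 = 13/3 = 4.33

4.33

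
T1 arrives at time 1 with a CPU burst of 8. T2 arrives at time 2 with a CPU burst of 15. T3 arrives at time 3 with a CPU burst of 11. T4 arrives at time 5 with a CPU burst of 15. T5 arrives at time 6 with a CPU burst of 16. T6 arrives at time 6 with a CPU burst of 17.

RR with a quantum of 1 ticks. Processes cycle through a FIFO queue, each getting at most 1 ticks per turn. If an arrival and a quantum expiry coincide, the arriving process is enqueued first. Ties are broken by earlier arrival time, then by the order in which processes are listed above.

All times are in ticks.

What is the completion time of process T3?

59

Gantt: | idle 0-1 | T1 1-2 | T2 2-3 | T1 3-4 | T3 4-5 | T2 5-6 | T1 6-7 | T4 7-8 | T3 8-9 | T5 9-10 | T6 10-11 | T2 11-12 | T1 12-13 | T4 13-14 | T3 14-15 | T5 15-16 | T6 16-17 | T2 17-18 | T1 18-19 | T4 19-20 | T3 20-21 | T5 21-22 | T6 22-23 | T2 23-24 | T1 24-25 | T4 25-26 | T3 26-27 | T5 27-28 | T6 28-29 | T2 29-30 | T1 30-31 | T4 31-32 | T3 32-33 | T5 33-34 | T6 34-35 | T2 35-36 | T1 36-37 | T4 37-38 | T3 38-39 | T5 39-40 | T6 40-41 | T2 41-42 | T4 42-43 | T3 43-44 | T5 44-45 | T6 45-46 | T2 46-47 | T4 47-48 | T3 48-49 | T5 49-50 | T6 50-51 | T2 51-52 | T4 52-53 | T3 53-54 | T5 54-55 | T6 55-56 | T2 56-57 | T4 57-58 | T3 58-59 | T5 59-60 | T6 60-61 | T2 61-62 | T4 62-63 | T5 63-64 | T6 64-65 | T2 65-66 | T4 66-67 | T5 67-68 | T6 68-69 | T2 69-70 | T4 70-71 | T5 71-72 | T6 72-73 | T2 73-74 | T4 74-75 | T5 75-76 | T6 76-77 | T4 77-78 | T5 78-79 | T6 79-80 | T5 80-81 | T6 81-83 |
Completion: T1=37  T2=74  T3=59  T4=78  T5=81  T6=83
Turnaround (C−A): T1=36  T2=72  T3=56  T4=73  T5=75  T6=77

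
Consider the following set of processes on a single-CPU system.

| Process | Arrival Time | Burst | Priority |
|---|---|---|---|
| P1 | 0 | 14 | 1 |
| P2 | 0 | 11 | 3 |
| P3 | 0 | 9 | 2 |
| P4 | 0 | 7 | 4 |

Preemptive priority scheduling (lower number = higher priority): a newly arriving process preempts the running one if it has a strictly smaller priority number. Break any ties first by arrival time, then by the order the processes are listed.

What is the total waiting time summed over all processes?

Timeline: | P1 0-14 | P3 14-23 | P2 23-34 | P4 34-41 |
Completion: P1=14  P2=34  P3=23  P4=41
Waiting = turnaround − burst: P1=0, P2=23, P3=14, P4=34
Total waiting = 0 + 23 + 14 + 34 = 71

71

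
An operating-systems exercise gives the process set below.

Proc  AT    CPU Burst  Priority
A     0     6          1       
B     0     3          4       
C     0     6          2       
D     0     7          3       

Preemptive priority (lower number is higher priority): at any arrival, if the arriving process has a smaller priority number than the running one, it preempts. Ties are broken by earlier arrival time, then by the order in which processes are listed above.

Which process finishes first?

Timeline: | A 0-6 | C 6-12 | D 12-19 | B 19-22 |
Completion: A=6  B=22  C=12  D=19
Turnaround (C−A): A=6  B=22  C=12  D=19
Finish order: A → C → D → B

A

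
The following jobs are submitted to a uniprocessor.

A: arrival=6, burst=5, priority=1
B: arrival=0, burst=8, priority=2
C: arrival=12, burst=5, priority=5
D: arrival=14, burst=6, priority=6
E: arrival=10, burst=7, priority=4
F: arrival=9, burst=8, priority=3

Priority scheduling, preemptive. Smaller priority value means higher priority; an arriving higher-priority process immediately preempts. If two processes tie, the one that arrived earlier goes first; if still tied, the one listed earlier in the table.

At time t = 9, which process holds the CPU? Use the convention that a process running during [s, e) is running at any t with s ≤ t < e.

A

Schedule: | B 0-6 | A 6-11 | B 11-13 | F 13-21 | E 21-28 | C 28-33 | D 33-39 |
Completion: A=11  B=13  C=33  D=39  E=28  F=21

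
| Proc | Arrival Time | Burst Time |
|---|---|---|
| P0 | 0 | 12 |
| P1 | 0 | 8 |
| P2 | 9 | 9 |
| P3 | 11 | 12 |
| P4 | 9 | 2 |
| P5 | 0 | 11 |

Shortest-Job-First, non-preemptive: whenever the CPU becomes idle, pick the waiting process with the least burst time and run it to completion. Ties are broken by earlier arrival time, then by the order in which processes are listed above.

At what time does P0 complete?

42

Schedule: | P1 0-8 | P5 8-19 | P4 19-21 | P2 21-30 | P0 30-42 | P3 42-54 |
Completion: P0=42  P1=8  P2=30  P3=54  P4=21  P5=19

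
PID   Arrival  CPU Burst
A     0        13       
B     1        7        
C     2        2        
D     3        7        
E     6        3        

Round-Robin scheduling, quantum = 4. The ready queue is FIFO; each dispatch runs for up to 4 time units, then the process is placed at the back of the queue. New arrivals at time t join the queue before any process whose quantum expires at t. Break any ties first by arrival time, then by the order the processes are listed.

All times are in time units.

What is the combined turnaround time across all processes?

102

Schedule: | A 0-4 | B 4-8 | C 8-10 | D 10-14 | A 14-18 | E 18-21 | B 21-24 | D 24-27 | A 27-32 |
Completion: A=32  B=24  C=10  D=27  E=21
Turnaround (C−A): A=32  B=23  C=8  D=24  E=15
Turnaround = completion − arrival: A=32, B=23, C=8, D=24, E=15
Total turnaround = 32 + 23 + 8 + 24 + 15 = 102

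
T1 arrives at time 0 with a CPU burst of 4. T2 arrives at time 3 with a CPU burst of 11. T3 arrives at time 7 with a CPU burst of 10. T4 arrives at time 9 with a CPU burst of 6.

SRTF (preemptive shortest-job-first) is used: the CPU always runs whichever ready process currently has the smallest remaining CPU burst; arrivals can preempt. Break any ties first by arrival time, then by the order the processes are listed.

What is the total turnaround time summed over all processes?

Schedule: | T1 0-4 | T2 4-15 | T4 15-21 | T3 21-31 |
Completion: T1=4  T2=15  T3=31  T4=21
Turnaround = completion − arrival: T1=4, T2=12, T3=24, T4=12
Total turnaround = 4 + 12 + 24 + 12 = 52

52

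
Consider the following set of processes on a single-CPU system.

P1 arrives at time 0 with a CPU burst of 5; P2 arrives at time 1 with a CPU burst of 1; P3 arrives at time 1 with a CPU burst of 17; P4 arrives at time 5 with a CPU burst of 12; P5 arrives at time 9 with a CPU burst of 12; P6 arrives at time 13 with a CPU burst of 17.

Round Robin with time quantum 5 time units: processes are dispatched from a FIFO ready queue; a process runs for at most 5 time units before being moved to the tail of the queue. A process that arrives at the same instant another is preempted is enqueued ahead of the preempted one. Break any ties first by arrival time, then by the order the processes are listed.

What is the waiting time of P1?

Timeline: | P1 0-5 | P2 5-6 | P3 6-11 | P4 11-16 | P5 16-21 | P3 21-26 | P6 26-31 | P4 31-36 | P5 36-41 | P3 41-46 | P6 46-51 | P4 51-53 | P5 53-55 | P3 55-57 | P6 57-64 |
Completion: P1=5  P2=6  P3=57  P4=53  P5=55  P6=64
Waiting(P1) = turnaround − burst = 5 − 5 = 0

0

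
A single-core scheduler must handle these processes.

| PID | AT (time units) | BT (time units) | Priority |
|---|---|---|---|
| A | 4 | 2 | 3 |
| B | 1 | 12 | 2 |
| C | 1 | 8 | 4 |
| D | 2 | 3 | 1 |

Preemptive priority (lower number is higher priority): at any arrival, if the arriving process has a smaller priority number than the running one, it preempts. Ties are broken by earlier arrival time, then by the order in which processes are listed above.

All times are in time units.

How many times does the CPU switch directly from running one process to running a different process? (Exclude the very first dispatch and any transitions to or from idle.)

4

Gantt: | idle 0-1 | B 1-2 | D 2-5 | B 5-16 | A 16-18 | C 18-26 |
Completion: A=18  B=16  C=26  D=5
Turnaround (C−A): A=14  B=15  C=25  D=3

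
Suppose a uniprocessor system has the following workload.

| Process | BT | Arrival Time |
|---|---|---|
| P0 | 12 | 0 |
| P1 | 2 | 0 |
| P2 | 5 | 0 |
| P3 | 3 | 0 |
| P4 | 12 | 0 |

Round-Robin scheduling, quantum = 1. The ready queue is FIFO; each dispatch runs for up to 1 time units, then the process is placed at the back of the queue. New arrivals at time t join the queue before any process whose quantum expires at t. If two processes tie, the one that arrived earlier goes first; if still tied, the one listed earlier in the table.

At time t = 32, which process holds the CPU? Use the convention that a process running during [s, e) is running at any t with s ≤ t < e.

P0

Schedule: | P0 0-1 | P1 1-2 | P2 2-3 | P3 3-4 | P4 4-5 | P0 5-6 | P1 6-7 | P2 7-8 | P3 8-9 | P4 9-10 | P0 10-11 | P2 11-12 | P3 12-13 | P4 13-14 | P0 14-15 | P2 15-16 | P4 16-17 | P0 17-18 | P2 18-19 | P4 19-20 | P0 20-21 | P4 21-22 | P0 22-23 | P4 23-24 | P0 24-25 | P4 25-26 | P0 26-27 | P4 27-28 | P0 28-29 | P4 29-30 | P0 30-31 | P4 31-32 | P0 32-33 | P4 33-34 |
Completion: P0=33  P1=7  P2=19  P3=13  P4=34
Turnaround (C−A): P0=33  P1=7  P2=19  P3=13  P4=34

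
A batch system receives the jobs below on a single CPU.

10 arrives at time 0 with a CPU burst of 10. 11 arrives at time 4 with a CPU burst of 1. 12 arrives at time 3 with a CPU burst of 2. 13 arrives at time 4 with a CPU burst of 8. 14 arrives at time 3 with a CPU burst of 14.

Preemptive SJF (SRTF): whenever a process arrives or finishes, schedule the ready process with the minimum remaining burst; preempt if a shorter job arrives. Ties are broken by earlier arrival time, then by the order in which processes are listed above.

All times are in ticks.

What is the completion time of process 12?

Gantt: | 10 0-3 | 12 3-5 | 11 5-6 | 10 6-13 | 13 13-21 | 14 21-35 |
Completion: 10=13  11=6  12=5  13=21  14=35
Turnaround (C−A): 10=13  11=2  12=2  13=17  14=32

5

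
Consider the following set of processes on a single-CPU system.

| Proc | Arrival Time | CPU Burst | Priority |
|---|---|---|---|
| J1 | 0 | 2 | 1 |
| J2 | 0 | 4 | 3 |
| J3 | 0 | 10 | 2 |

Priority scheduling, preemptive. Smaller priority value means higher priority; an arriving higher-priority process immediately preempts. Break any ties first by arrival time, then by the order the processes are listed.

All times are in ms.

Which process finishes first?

Schedule: | J1 0-2 | J3 2-12 | J2 12-16 |
Completion: J1=2  J2=16  J3=12
Turnaround (C−A): J1=2  J2=16  J3=12
Finish order: J1 → J3 → J2

J1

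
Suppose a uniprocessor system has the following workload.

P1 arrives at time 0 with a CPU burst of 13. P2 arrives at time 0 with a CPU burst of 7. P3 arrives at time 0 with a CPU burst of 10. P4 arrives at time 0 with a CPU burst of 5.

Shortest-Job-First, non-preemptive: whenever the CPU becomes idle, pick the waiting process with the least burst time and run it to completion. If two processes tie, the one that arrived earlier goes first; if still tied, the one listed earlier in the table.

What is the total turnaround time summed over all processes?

Schedule: | P4 0-5 | P2 5-12 | P3 12-22 | P1 22-35 |
Completion: P1=35  P2=12  P3=22  P4=5
Turnaround (C−A): P1=35  P2=12  P3=22  P4=5
Turnaround = completion − arrival: P1=35, P2=12, P3=22, P4=5
Total turnaround = 35 + 12 + 22 + 5 = 74

74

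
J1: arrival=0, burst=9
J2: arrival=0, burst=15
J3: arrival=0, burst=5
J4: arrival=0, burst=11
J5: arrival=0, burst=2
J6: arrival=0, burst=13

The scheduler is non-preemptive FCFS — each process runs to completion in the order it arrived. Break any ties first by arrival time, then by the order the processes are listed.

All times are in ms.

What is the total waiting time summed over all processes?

Schedule: | J1 0-9 | J2 9-24 | J3 24-29 | J4 29-40 | J5 40-42 | J6 42-55 |
Completion: J1=9  J2=24  J3=29  J4=40  J5=42  J6=55
Turnaround (C−A): J1=9  J2=24  J3=29  J4=40  J5=42  J6=55
Waiting = turnaround − burst: J1=0, J2=9, J3=24, J4=29, J5=40, J6=42
Total waiting = 0 + 9 + 24 + 29 + 40 + 42 = 144

144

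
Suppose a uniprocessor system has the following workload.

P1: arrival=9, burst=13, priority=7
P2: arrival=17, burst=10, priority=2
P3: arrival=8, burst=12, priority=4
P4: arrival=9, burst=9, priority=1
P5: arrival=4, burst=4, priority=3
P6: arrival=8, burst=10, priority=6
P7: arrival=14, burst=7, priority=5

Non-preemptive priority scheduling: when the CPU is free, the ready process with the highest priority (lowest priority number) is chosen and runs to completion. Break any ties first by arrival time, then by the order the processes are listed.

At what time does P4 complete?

Gantt: | idle 0-4 | P5 4-8 | P3 8-20 | P4 20-29 | P2 29-39 | P7 39-46 | P6 46-56 | P1 56-69 |
Completion: P1=69  P2=39  P3=20  P4=29  P5=8  P6=56  P7=46

29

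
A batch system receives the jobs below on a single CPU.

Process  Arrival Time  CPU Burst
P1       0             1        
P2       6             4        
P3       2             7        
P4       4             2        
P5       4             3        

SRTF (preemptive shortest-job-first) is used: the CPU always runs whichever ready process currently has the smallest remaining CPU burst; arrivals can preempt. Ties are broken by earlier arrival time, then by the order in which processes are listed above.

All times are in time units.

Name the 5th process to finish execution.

P3

Timeline: | P1 0-1 | idle 1-2 | P3 2-4 | P4 4-6 | P5 6-9 | P2 9-13 | P3 13-18 |
Completion: P1=1  P2=13  P3=18  P4=6  P5=9
Finish order: P1 → P4 → P5 → P2 → P3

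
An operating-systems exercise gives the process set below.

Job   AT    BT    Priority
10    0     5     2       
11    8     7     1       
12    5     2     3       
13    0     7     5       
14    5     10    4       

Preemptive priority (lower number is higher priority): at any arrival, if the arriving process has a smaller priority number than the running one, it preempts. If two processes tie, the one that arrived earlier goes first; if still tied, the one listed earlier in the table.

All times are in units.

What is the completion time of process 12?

7

Timeline: | 10 0-5 | 12 5-7 | 14 7-8 | 11 8-15 | 14 15-24 | 13 24-31 |
Completion: 10=5  11=15  12=7  13=31  14=24
Turnaround (C−A): 10=5  11=7  12=2  13=31  14=19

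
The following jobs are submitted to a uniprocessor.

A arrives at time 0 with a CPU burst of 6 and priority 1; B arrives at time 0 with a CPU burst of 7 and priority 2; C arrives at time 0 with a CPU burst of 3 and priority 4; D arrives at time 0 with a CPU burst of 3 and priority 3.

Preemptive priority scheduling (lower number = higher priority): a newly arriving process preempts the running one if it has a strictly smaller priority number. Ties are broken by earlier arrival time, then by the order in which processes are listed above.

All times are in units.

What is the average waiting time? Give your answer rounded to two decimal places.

8.75

Gantt: | A 0-6 | B 6-13 | D 13-16 | C 16-19 |
Completion: A=6  B=13  C=19  D=16
Turnaround (C−A): A=6  B=13  C=19  D=16
Waiting times: A=0, B=6, C=16, D=13
Average waiting = (0+6+16+13) / 4 = 35/4 = 8.75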